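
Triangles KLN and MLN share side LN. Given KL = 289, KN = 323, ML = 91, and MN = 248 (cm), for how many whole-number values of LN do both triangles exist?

181

From triangle KLN: 34 < LN < 612.
From triangle MLN: 157 < LN < 339.
Intersection: 157 < LN < 339, so integers 158 through 338: 181 values.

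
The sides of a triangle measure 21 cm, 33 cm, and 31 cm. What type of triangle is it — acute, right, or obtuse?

Compare the square of the longest side to the sum of squares of the other two: 21² + 31² = 1402 > 1089 = 33².

acute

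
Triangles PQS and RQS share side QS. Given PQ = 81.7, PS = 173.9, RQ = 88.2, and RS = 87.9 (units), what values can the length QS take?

From triangle PQS: |81.7 − 173.9| < QS < 81.7 + 173.9, i.e. 92.2 < QS < 255.6.
From triangle RQS: 0.3 < QS < 176.1.
Both must hold, so QS lies in the intersection.

92.2 < QS < 176.1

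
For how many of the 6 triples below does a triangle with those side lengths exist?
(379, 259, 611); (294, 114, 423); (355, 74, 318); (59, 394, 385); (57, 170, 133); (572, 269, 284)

(259,379,611): 259+379 > 611 → valid
(114,294,423): 114+294 ≤ 423 → not valid
(74,318,355): 74+318 > 355 → valid
(59,385,394): 59+385 > 394 → valid
(57,133,170): 57+133 > 170 → valid
(269,284,572): 269+284 ≤ 572 → not valid
4 of the 6 triples form a triangle.

4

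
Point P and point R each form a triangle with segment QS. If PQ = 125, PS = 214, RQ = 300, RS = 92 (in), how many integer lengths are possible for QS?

From triangle PQS: 89 < QS < 339.
From triangle RQS: 208 < QS < 392.
Intersection: 208 < QS < 339, so integers 209 through 338: 130 values.

130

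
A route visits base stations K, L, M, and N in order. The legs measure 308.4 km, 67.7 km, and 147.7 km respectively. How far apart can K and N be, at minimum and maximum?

The maximum is all hops collinear in one direction: 308.4 + 67.7 + 147.7 = 523.8.
The longest hop is 308.4; the others sum to 215.4. Folding the others back against it leaves at least 308.4 − 215.4 = 93.0.

93.0 ≤ KN ≤ 523.8 km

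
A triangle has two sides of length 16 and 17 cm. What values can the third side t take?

By the triangle inequality, t must be less than 16 + 17 = 33 and greater than |16 − 17| = 1.

1 < t < 33 (cm)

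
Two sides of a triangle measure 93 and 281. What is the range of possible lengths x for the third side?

188 < x < 374

By the triangle inequality, x must be less than 93 + 281 = 374 and greater than |93 − 281| = 188.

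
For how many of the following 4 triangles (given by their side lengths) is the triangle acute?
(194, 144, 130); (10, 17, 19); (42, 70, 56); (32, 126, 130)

(194,144,130): 130²+144² = 37636 = 194² → right
(10,17,19): 10²+17² = 389 > 361 = 19² → acute
(42,70,56): 42²+56² = 4900 = 70² → right
(32,126,130): 32²+126² = 16900 = 130² → right
1 of the 4 is acute.

1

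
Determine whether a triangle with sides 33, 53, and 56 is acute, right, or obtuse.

Compare the square of the longest side to the sum of squares of the other two: 33² + 53² = 3898 > 3136 = 56².

acute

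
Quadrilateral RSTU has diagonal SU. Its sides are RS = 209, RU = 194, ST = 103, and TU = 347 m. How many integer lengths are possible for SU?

From triangle RSU: 15 < SU < 403.
From triangle TSU: 244 < SU < 450.
Intersection: 244 < SU < 403, so integers 245 through 402: 158 values.

158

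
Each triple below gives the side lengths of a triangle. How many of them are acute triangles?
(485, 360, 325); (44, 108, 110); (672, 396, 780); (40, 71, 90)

(485,360,325): 325²+360² = 235225 = 485² → right
(44,108,110): 44²+108² = 13600 > 12100 = 110² → acute
(672,396,780): 396²+672² = 608400 = 780² → right
(40,71,90): 40²+71² = 6641 < 8100 = 90² → obtuse
1 of the 4 is acute.

1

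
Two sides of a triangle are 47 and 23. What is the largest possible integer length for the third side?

69

The third side must be strictly less than 47 + 23 = 70.
The largest integer below 70 is 69.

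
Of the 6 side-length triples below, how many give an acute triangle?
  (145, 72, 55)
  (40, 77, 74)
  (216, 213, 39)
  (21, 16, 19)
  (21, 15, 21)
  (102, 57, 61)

(145,72,55): 55+72 ≤ 145, not a triangle
(40,77,74): 40²+74² = 7076 > 5929 = 77² → acute
(216,213,39): 39²+213² = 46890 > 46656 = 216² → acute
(21,16,19): 16²+19² = 617 > 441 = 21² → acute
(21,15,21): 15²+21² = 666 > 441 = 21² → acute
(102,57,61): 57²+61² = 6970 < 10404 = 102² → obtuse
4 of the 6 are acute.

4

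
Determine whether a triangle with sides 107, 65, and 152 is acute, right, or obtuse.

obtuse

Compare the square of the longest side to the sum of squares of the other two: 65² + 107² = 15674 < 23104 = 152².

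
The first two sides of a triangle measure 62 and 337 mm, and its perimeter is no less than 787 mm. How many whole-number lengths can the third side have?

11

Triangle inequality: 275 < x < 399. Perimeter ≥ 787 gives x ≥ 787 − 62 − 337 = 388.
So 388 ≤ x < 399; integers 388 through 398: 11 values.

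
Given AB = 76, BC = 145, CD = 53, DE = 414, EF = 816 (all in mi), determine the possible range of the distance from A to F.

128 ≤ AF ≤ 1504 mi

The maximum is all hops collinear in one direction: 76 + 145 + 53 + 414 + 816 = 1504.
The longest hop is 816; the others sum to 688. Folding the others back against it leaves at least 816 − 688 = 128.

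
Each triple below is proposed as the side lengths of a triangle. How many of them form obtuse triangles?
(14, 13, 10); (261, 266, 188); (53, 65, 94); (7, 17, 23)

2

(14,13,10): 10²+13² = 269 > 196 = 14² → acute
(261,266,188): 188²+261² = 103465 > 70756 = 266² → acute
(53,65,94): 53²+65² = 7034 < 8836 = 94² → obtuse
(7,17,23): 7²+17² = 338 < 529 = 23² → obtuse
2 of the 4 are obtuse.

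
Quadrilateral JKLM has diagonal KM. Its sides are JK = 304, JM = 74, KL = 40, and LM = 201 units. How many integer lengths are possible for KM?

10

From triangle JKM: 230 < KM < 378.
From triangle LKM: 161 < KM < 241.
Intersection: 230 < KM < 241, so integers 231 through 240: 10 values.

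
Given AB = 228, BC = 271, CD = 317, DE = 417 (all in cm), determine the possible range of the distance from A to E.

0 ≤ AE ≤ 1233 cm

The maximum is all hops collinear in one direction: 228 + 271 + 317 + 417 = 1233.
The longest hop is 417; the others sum to 816. Since 417 ≤ 816, the path can fold back on itself completely, so the minimum distance is 0.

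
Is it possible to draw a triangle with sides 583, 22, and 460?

The longest side is 583, but the other two sum to only 482.
482 < 583, so the triangle inequality fails.

No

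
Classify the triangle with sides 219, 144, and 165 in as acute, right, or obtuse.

right

Compare the square of the longest side to the sum of squares of the other two: 144² + 165² = 47961 = 219².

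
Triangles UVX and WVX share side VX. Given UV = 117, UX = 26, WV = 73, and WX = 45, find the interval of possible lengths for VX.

91 < VX < 118

From triangle UVX: |117 − 26| < VX < 117 + 26, i.e. 91 < VX < 143.
From triangle WVX: 28 < VX < 118.
Both must hold, so VX lies in the intersection.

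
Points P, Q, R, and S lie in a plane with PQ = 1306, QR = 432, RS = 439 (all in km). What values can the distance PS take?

435 ≤ PS ≤ 2177 km

The maximum is all hops collinear in one direction: 1306 + 432 + 439 = 2177.
The longest hop is 1306; the others sum to 871. Folding the others back against it leaves at least 1306 − 871 = 435.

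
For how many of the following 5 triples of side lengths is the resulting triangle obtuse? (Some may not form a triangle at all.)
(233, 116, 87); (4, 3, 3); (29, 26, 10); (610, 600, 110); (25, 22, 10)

2

(233,116,87): 87+116 ≤ 233, not a triangle
(4,3,3): 3²+3² = 18 > 16 = 4² → acute
(29,26,10): 10²+26² = 776 < 841 = 29² → obtuse
(610,600,110): 110²+600² = 372100 = 610² → right
(25,22,10): 10²+22² = 584 < 625 = 25² → obtuse
2 of the 5 are obtuse.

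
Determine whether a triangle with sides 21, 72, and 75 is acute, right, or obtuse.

right

Compare the square of the longest side to the sum of squares of the other two: 21² + 72² = 5625 = 75².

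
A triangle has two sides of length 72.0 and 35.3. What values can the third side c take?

By the triangle inequality, c must be less than 72.0 + 35.3 = 107.3 and greater than |72.0 − 35.3| = 36.7.

36.7 < c < 107.3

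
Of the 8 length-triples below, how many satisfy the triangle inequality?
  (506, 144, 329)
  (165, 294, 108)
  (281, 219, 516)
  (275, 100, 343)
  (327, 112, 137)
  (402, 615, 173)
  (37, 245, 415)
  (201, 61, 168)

(144,329,506): 144+329 ≤ 506 → not valid
(108,165,294): 108+165 ≤ 294 → not valid
(219,281,516): 219+281 ≤ 516 → not valid
(100,275,343): 100+275 > 343 → valid
(112,137,327): 112+137 ≤ 327 → not valid
(173,402,615): 173+402 ≤ 615 → not valid
(37,245,415): 37+245 ≤ 415 → not valid
(61,168,201): 61+168 > 201 → valid
2 of the 8 triples form a triangle.

2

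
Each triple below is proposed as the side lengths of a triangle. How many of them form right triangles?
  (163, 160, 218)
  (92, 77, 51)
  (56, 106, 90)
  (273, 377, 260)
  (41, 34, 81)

2

(163,160,218): 160²+163² = 52169 > 47524 = 218² → acute
(92,77,51): 51²+77² = 8530 > 8464 = 92² → acute
(56,106,90): 56²+90² = 11236 = 106² → right
(273,377,260): 260²+273² = 142129 = 377² → right
(41,34,81): 34+41 ≤ 81, not a triangle
2 of the 5 are right.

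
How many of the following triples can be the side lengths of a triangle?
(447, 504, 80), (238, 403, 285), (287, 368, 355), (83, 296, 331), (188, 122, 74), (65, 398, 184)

(80,447,504): 80+447 > 504 → valid
(238,285,403): 238+285 > 403 → valid
(287,355,368): 287+355 > 368 → valid
(83,296,331): 83+296 > 331 → valid
(74,122,188): 74+122 > 188 → valid
(65,184,398): 65+184 ≤ 398 → not valid
5 of the 6 triples form a triangle.

5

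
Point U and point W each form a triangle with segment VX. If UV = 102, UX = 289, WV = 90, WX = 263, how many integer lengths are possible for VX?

165

From triangle UVX: 187 < VX < 391.
From triangle WVX: 173 < VX < 353.
Intersection: 187 < VX < 353, so integers 188 through 352: 165 values.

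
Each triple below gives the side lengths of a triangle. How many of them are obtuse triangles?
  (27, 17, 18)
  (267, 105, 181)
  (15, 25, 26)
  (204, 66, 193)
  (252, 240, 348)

3

(27,17,18): 17²+18² = 613 < 729 = 27² → obtuse
(267,105,181): 105²+181² = 43786 < 71289 = 267² → obtuse
(15,25,26): 15²+25² = 850 > 676 = 26² → acute
(204,66,193): 66²+193² = 41605 < 41616 = 204² → obtuse
(252,240,348): 240²+252² = 121104 = 348² → right
3 of the 5 are obtuse.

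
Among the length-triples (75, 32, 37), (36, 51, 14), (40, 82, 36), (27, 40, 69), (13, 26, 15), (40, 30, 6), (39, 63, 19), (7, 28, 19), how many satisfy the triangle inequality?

1

(32,37,75): 32+37 ≤ 75 → not valid
(14,36,51): 14+36 ≤ 51 → not valid
(36,40,82): 36+40 ≤ 82 → not valid
(27,40,69): 27+40 ≤ 69 → not valid
(13,15,26): 13+15 > 26 → valid
(6,30,40): 6+30 ≤ 40 → not valid
(19,39,63): 19+39 ≤ 63 → not valid
(7,19,28): 7+19 ≤ 28 → not valid
1 of the 8 triples forms a triangle.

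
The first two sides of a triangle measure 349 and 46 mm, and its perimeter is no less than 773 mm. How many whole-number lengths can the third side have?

Triangle inequality: 303 < x < 395. Perimeter ≥ 773 gives x ≥ 773 − 349 − 46 = 378.
So 378 ≤ x < 395; integers 378 through 394: 17 values.

17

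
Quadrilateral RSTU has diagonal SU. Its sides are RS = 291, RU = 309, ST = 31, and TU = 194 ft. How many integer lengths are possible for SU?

From triangle RSU: 18 < SU < 600.
From triangle TSU: 163 < SU < 225.
Intersection: 163 < SU < 225, so integers 164 through 224: 61 values.

61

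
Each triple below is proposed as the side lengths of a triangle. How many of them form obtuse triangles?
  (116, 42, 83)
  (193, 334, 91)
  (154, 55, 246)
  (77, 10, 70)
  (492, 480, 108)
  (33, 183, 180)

(116,42,83): 42²+83² = 8653 < 13456 = 116² → obtuse
(193,334,91): 91+193 ≤ 334, not a triangle
(154,55,246): 55+154 ≤ 246, not a triangle
(77,10,70): 10²+70² = 5000 < 5929 = 77² → obtuse
(492,480,108): 108²+480² = 242064 = 492² → right
(33,183,180): 33²+180² = 33489 = 183² → right
2 of the 6 are obtuse.

2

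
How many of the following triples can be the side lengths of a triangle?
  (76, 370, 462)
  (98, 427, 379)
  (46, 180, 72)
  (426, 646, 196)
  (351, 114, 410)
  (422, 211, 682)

2

(76,370,462): 76+370 ≤ 462 → not valid
(98,379,427): 98+379 > 427 → valid
(46,72,180): 46+72 ≤ 180 → not valid
(196,426,646): 196+426 ≤ 646 → not valid
(114,351,410): 114+351 > 410 → valid
(211,422,682): 211+422 ≤ 682 → not valid
2 of the 6 triples form a triangle.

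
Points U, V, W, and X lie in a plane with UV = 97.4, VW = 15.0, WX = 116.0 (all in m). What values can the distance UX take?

The maximum is all hops collinear in one direction: 97.4 + 15.0 + 116.0 = 228.4.
The longest hop is 116.0; the others sum to 112.4. Folding the others back against it leaves at least 116.0 − 112.4 = 3.6.

3.6 ≤ UX ≤ 228.4 m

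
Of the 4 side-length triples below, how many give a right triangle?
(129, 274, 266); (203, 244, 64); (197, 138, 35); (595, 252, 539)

(129,274,266): 129²+266² = 87397 > 75076 = 274² → acute
(203,244,64): 64²+203² = 45305 < 59536 = 244² → obtuse
(197,138,35): 35+138 ≤ 197, not a triangle
(595,252,539): 252²+539² = 354025 = 595² → right
1 of the 4 is right.

1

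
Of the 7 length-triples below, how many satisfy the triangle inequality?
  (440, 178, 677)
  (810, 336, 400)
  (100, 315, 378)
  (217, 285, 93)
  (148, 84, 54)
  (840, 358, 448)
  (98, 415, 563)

2

(178,440,677): 178+440 ≤ 677 → not valid
(336,400,810): 336+400 ≤ 810 → not valid
(100,315,378): 100+315 > 378 → valid
(93,217,285): 93+217 > 285 → valid
(54,84,148): 54+84 ≤ 148 → not valid
(358,448,840): 358+448 ≤ 840 → not valid
(98,415,563): 98+415 ≤ 563 → not valid
2 of the 7 triples form a triangle.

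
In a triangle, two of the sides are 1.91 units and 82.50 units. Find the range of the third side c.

80.59 < c < 84.41 (units)

By the triangle inequality, c must be less than 1.91 + 82.50 = 84.41 and greater than |1.91 − 82.50| = 80.59.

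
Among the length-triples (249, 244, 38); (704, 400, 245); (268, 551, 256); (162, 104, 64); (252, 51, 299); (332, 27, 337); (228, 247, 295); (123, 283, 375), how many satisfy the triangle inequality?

(38,244,249): 38+244 > 249 → valid
(245,400,704): 245+400 ≤ 704 → not valid
(256,268,551): 256+268 ≤ 551 → not valid
(64,104,162): 64+104 > 162 → valid
(51,252,299): 51+252 > 299 → valid
(27,332,337): 27+332 > 337 → valid
(228,247,295): 228+247 > 295 → valid
(123,283,375): 123+283 > 375 → valid
6 of the 8 triples form a triangle.

6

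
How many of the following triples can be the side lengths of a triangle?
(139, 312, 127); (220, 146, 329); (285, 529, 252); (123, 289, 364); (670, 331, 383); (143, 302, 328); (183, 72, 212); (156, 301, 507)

(127,139,312): 127+139 ≤ 312 → not valid
(146,220,329): 146+220 > 329 → valid
(252,285,529): 252+285 > 529 → valid
(123,289,364): 123+289 > 364 → valid
(331,383,670): 331+383 > 670 → valid
(143,302,328): 143+302 > 328 → valid
(72,183,212): 72+183 > 212 → valid
(156,301,507): 156+301 ≤ 507 → not valid
6 of the 8 triples form a triangle.

6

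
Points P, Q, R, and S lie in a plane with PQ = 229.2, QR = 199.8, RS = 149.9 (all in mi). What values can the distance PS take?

0 ≤ PS ≤ 578.9 mi

The maximum is all hops collinear in one direction: 229.2 + 199.8 + 149.9 = 578.9.
The longest hop is 229.2; the others sum to 349.7. Since 229.2 ≤ 349.7, the path can fold back on itself completely, so the minimum distance is 0.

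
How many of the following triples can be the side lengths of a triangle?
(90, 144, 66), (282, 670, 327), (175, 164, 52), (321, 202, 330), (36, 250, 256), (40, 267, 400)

4

(66,90,144): 66+90 > 144 → valid
(282,327,670): 282+327 ≤ 670 → not valid
(52,164,175): 52+164 > 175 → valid
(202,321,330): 202+321 > 330 → valid
(36,250,256): 36+250 > 256 → valid
(40,267,400): 40+267 ≤ 400 → not valid
4 of the 6 triples form a triangle.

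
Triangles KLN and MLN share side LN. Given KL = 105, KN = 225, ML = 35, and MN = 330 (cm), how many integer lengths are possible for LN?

From triangle KLN: 120 < LN < 330.
From triangle MLN: 295 < LN < 365.
Intersection: 295 < LN < 330, so integers 296 through 329: 34 values.

34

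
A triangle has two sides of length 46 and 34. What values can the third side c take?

By the triangle inequality, c must be less than 46 + 34 = 80 and greater than |46 − 34| = 12.

12 < c < 80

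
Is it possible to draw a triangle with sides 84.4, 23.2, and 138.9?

No

The longest side is 138.9, but the other two sum to only 107.6.
107.6 < 138.9, so the triangle inequality fails.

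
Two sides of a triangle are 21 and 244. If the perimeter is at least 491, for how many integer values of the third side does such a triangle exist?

Triangle inequality: 223 < x < 265. Perimeter ≥ 491 gives x ≥ 491 − 21 − 244 = 226.
So 226 ≤ x < 265; integers 226 through 264: 39 values.

39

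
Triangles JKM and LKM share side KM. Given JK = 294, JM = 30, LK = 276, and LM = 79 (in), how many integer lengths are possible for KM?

59

From triangle JKM: 264 < KM < 324.
From triangle LKM: 197 < KM < 355.
Intersection: 264 < KM < 324, so integers 265 through 323: 59 values.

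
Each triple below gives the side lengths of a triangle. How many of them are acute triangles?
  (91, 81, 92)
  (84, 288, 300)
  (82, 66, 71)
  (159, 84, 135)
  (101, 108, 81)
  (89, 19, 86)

(91,81,92): 81²+91² = 14842 > 8464 = 92² → acute
(84,288,300): 84²+288² = 90000 = 300² → right
(82,66,71): 66²+71² = 9397 > 6724 = 82² → acute
(159,84,135): 84²+135² = 25281 = 159² → right
(101,108,81): 81²+101² = 16762 > 11664 = 108² → acute
(89,19,86): 19²+86² = 7757 < 7921 = 89² → obtuse
3 of the 6 are acute.

3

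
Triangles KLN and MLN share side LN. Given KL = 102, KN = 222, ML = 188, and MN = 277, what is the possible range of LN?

120 < LN < 324

From triangle KLN: |102 − 222| < LN < 102 + 222, i.e. 120 < LN < 324.
From triangle MLN: 89 < LN < 465.
Both must hold, so LN lies in the intersection.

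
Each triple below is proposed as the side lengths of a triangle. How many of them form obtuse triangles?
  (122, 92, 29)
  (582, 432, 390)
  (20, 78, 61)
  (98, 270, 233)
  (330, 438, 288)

(122,92,29): 29+92 ≤ 122, not a triangle
(582,432,390): 390²+432² = 338724 = 582² → right
(20,78,61): 20²+61² = 4121 < 6084 = 78² → obtuse
(98,270,233): 98²+233² = 63893 < 72900 = 270² → obtuse
(330,438,288): 288²+330² = 191844 = 438² → right
2 of the 5 are obtuse.

2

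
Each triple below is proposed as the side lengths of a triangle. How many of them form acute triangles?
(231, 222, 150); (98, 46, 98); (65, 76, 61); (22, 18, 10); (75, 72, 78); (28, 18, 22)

(231,222,150): 150²+222² = 71784 > 53361 = 231² → acute
(98,46,98): 46²+98² = 11720 > 9604 = 98² → acute
(65,76,61): 61²+65² = 7946 > 5776 = 76² → acute
(22,18,10): 10²+18² = 424 < 484 = 22² → obtuse
(75,72,78): 72²+75² = 10809 > 6084 = 78² → acute
(28,18,22): 18²+22² = 808 > 784 = 28² → acute
5 of the 6 are acute.

5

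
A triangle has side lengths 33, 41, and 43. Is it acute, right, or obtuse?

acute

Compare the square of the longest side to the sum of squares of the other two: 33² + 41² = 2770 > 1849 = 43².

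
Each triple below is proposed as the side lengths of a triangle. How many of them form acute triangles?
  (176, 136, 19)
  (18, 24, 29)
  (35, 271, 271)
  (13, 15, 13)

3

(176,136,19): 19+136 ≤ 176, not a triangle
(18,24,29): 18²+24² = 900 > 841 = 29² → acute
(35,271,271): 35²+271² = 74666 > 73441 = 271² → acute
(13,15,13): 13²+13² = 338 > 225 = 15² → acute
3 of the 4 are acute.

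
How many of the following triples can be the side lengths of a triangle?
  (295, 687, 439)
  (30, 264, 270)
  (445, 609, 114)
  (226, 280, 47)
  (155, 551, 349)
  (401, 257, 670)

(295,439,687): 295+439 > 687 → valid
(30,264,270): 30+264 > 270 → valid
(114,445,609): 114+445 ≤ 609 → not valid
(47,226,280): 47+226 ≤ 280 → not valid
(155,349,551): 155+349 ≤ 551 → not valid
(257,401,670): 257+401 ≤ 670 → not valid
2 of the 6 triples form a triangle.

2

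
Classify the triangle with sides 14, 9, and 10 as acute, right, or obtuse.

obtuse

Compare the square of the longest side to the sum of squares of the other two: 9² + 10² = 181 < 196 = 14².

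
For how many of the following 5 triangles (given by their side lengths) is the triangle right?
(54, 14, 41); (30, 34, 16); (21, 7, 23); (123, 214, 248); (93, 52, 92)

(54,14,41): 14²+41² = 1877 < 2916 = 54² → obtuse
(30,34,16): 16²+30² = 1156 = 34² → right
(21,7,23): 7²+21² = 490 < 529 = 23² → obtuse
(123,214,248): 123²+214² = 60925 < 61504 = 248² → obtuse
(93,52,92): 52²+92² = 11168 > 8649 = 93² → acute
1 of the 5 is right.

1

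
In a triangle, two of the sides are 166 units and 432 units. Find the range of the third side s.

By the triangle inequality, s must be less than 166 + 432 = 598 and greater than |166 − 432| = 266.

266 < s < 598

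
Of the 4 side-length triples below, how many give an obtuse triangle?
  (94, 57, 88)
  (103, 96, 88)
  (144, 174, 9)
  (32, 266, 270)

1

(94,57,88): 57²+88² = 10993 > 8836 = 94² → acute
(103,96,88): 88²+96² = 16960 > 10609 = 103² → acute
(144,174,9): 9+144 ≤ 174, not a triangle
(32,266,270): 32²+266² = 71780 < 72900 = 270² → obtuse
1 of the 4 is obtuse.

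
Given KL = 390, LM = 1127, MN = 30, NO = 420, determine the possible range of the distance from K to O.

The maximum is all hops collinear in one direction: 390 + 1127 + 30 + 420 = 1967.
The longest hop is 1127; the others sum to 840. Folding the others back against it leaves at least 1127 − 840 = 287.

287 ≤ KO ≤ 1967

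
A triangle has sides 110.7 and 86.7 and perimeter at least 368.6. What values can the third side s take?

Triangle inequality alone gives 24.0 < s < 197.4.
The perimeter condition gives s ≥ 368.6 − 110.7 − 86.7 = 171.2.
Intersecting the two: 171.2 ≤ s < 197.4.

171.2 ≤ s < 197.4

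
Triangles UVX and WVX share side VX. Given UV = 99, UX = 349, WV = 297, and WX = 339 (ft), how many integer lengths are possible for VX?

197

From triangle UVX: 250 < VX < 448.
From triangle WVX: 42 < VX < 636.
Intersection: 250 < VX < 448, so integers 251 through 447: 197 values.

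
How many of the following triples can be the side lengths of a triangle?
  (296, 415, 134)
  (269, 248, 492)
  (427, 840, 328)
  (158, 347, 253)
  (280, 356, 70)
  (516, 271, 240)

(134,296,415): 134+296 > 415 → valid
(248,269,492): 248+269 > 492 → valid
(328,427,840): 328+427 ≤ 840 → not valid
(158,253,347): 158+253 > 347 → valid
(70,280,356): 70+280 ≤ 356 → not valid
(240,271,516): 240+271 ≤ 516 → not valid
3 of the 6 triples form a triangle.

3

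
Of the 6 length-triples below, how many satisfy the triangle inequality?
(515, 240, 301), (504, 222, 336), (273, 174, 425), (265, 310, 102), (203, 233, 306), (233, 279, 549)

5

(240,301,515): 240+301 > 515 → valid
(222,336,504): 222+336 > 504 → valid
(174,273,425): 174+273 > 425 → valid
(102,265,310): 102+265 > 310 → valid
(203,233,306): 203+233 > 306 → valid
(233,279,549): 233+279 ≤ 549 → not valid
5 of the 6 triples form a triangle.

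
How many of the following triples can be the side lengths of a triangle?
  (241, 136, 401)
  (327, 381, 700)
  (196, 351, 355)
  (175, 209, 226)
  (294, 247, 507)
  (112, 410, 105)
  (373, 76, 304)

5

(136,241,401): 136+241 ≤ 401 → not valid
(327,381,700): 327+381 > 700 → valid
(196,351,355): 196+351 > 355 → valid
(175,209,226): 175+209 > 226 → valid
(247,294,507): 247+294 > 507 → valid
(105,112,410): 105+112 ≤ 410 → not valid
(76,304,373): 76+304 > 373 → valid
5 of the 7 triples form a triangle.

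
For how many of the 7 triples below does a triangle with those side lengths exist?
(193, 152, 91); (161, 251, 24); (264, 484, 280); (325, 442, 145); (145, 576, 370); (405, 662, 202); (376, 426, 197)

4

(91,152,193): 91+152 > 193 → valid
(24,161,251): 24+161 ≤ 251 → not valid
(264,280,484): 264+280 > 484 → valid
(145,325,442): 145+325 > 442 → valid
(145,370,576): 145+370 ≤ 576 → not valid
(202,405,662): 202+405 ≤ 662 → not valid
(197,376,426): 197+376 > 426 → valid
4 of the 7 triples form a triangle.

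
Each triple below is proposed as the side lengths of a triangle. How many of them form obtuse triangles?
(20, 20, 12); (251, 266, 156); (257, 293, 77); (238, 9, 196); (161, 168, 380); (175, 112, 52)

1

(20,20,12): 12²+20² = 544 > 400 = 20² → acute
(251,266,156): 156²+251² = 87337 > 70756 = 266² → acute
(257,293,77): 77²+257² = 71978 < 85849 = 293² → obtuse
(238,9,196): 9+196 ≤ 238, not a triangle
(161,168,380): 161+168 ≤ 380, not a triangle
(175,112,52): 52+112 ≤ 175, not a triangle
1 of the 6 is obtuse.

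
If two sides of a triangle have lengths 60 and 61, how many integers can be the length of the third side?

The third side lies in the open interval (1, 121).
Integers from 2 to 120 inclusive: 120 − 2 + 1 = 119.

119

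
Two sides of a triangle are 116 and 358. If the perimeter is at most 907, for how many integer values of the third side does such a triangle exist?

Triangle inequality: 242 < x < 474. Perimeter ≤ 907 gives x ≤ 907 − 116 − 358 = 433.
So 242 < x ≤ 433; integers 243 through 433: 191 values.

191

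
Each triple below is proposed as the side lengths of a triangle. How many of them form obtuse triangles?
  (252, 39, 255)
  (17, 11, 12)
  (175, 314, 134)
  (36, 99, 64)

(252,39,255): 39²+252² = 65025 = 255² → right
(17,11,12): 11²+12² = 265 < 289 = 17² → obtuse
(175,314,134): 134+175 ≤ 314, not a triangle
(36,99,64): 36²+64² = 5392 < 9801 = 99² → obtuse
2 of the 4 are obtuse.

2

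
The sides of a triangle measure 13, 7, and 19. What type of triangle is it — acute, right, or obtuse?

Compare the square of the longest side to the sum of squares of the other two: 7² + 13² = 218 < 361 = 19².

obtuse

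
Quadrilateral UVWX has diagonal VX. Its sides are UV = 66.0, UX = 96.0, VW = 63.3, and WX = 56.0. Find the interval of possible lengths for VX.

From triangle UVX: |66.0 − 96.0| < VX < 66.0 + 96.0, i.e. 30.0 < VX < 162.0.
From triangle WVX: 7.3 < VX < 119.3.
Both must hold, so VX lies in the intersection.

30.0 < VX < 119.3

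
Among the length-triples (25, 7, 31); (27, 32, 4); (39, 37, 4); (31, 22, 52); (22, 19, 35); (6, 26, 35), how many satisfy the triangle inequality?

4

(7,25,31): 7+25 > 31 → valid
(4,27,32): 4+27 ≤ 32 → not valid
(4,37,39): 4+37 > 39 → valid
(22,31,52): 22+31 > 52 → valid
(19,22,35): 19+22 > 35 → valid
(6,26,35): 6+26 ≤ 35 → not valid
4 of the 6 triples form a triangle.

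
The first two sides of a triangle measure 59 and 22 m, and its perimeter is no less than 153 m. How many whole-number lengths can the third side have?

9

Triangle inequality: 37 < x < 81. Perimeter ≥ 153 gives x ≥ 153 − 59 − 22 = 72.
So 72 ≤ x < 81; integers 72 through 80: 9 values.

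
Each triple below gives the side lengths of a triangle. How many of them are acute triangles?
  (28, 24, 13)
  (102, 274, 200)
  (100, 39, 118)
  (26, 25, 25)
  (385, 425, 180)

(28,24,13): 13²+24² = 745 < 784 = 28² → obtuse
(102,274,200): 102²+200² = 50404 < 75076 = 274² → obtuse
(100,39,118): 39²+100² = 11521 < 13924 = 118² → obtuse
(26,25,25): 25²+25² = 1250 > 676 = 26² → acute
(385,425,180): 180²+385² = 180625 = 425² → right
1 of the 5 is acute.

1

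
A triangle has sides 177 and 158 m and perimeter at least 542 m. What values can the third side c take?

207 ≤ c < 335

Triangle inequality alone gives 19 < c < 335.
The perimeter condition gives c ≥ 542 − 177 − 158 = 207.
Intersecting the two: 207 ≤ c < 335.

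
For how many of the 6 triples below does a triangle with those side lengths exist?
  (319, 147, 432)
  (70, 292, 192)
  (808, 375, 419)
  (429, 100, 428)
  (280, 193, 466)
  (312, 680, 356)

3

(147,319,432): 147+319 > 432 → valid
(70,192,292): 70+192 ≤ 292 → not valid
(375,419,808): 375+419 ≤ 808 → not valid
(100,428,429): 100+428 > 429 → valid
(193,280,466): 193+280 > 466 → valid
(312,356,680): 312+356 ≤ 680 → not valid
3 of the 6 triples form a triangle.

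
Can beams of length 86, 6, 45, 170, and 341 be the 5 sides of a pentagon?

No

For a pentagon, each side must be shorter than the sum of the others.
Here the longest side is 341, but the remaining 4 sides sum to only 307.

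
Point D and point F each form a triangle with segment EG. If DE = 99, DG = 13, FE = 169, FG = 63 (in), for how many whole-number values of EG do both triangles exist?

5

From triangle DEG: 86 < EG < 112.
From triangle FEG: 106 < EG < 232.
Intersection: 106 < EG < 112, so integers 107 through 111: 5 values.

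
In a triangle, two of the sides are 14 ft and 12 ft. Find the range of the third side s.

By the triangle inequality, s must be less than 14 + 12 = 26 and greater than |14 − 12| = 2.

2 < s < 26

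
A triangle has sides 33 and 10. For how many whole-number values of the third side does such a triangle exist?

19

The third side lies in the open interval (23, 43).
Integers from 24 to 42 inclusive: 42 − 24 + 1 = 19.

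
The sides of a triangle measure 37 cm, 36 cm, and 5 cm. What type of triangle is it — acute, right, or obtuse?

obtuse

Compare the square of the longest side to the sum of squares of the other two: 5² + 36² = 1321 < 1369 = 37².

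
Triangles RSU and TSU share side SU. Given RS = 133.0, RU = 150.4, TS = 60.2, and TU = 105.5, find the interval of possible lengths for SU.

45.3 < SU < 165.7

From triangle RSU: |133.0 − 150.4| < SU < 133.0 + 150.4, i.e. 17.4 < SU < 283.4.
From triangle TSU: 45.3 < SU < 165.7.
Both must hold, so SU lies in the intersection.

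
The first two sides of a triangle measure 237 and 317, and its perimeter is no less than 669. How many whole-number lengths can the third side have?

Triangle inequality: 80 < x < 554. Perimeter ≥ 669 gives x ≥ 669 − 237 − 317 = 115.
So 115 ≤ x < 554; integers 115 through 553: 439 values.

439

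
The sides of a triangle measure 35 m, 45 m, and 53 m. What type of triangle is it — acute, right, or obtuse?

acute

Compare the square of the longest side to the sum of squares of the other two: 35² + 45² = 3250 > 2809 = 53².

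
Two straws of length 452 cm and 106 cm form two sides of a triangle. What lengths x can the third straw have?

By the triangle inequality, x must be less than 452 + 106 = 558 and greater than |452 − 106| = 346.

346 < x < 558 (cm)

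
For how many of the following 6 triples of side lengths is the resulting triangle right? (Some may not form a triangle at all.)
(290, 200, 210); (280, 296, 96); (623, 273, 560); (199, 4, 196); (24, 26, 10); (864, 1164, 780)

(290,200,210): 200²+210² = 84100 = 290² → right
(280,296,96): 96²+280² = 87616 = 296² → right
(623,273,560): 273²+560² = 388129 = 623² → right
(199,4,196): 4²+196² = 38432 < 39601 = 199² → obtuse
(24,26,10): 10²+24² = 676 = 26² → right
(864,1164,780): 780²+864² = 1354896 = 1164² → right
5 of the 6 are right.

5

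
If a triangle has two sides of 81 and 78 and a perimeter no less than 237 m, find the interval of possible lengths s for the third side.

78 ≤ s < 159

Triangle inequality alone gives 3 < s < 159.
The perimeter condition gives s ≥ 237 − 81 − 78 = 78.
Intersecting the two: 78 ≤ s < 159.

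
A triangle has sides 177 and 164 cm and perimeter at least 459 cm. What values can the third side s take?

Triangle inequality alone gives 13 < s < 341.
The perimeter condition gives s ≥ 459 − 177 − 164 = 118.
Intersecting the two: 118 ≤ s < 341.

118 ≤ s < 341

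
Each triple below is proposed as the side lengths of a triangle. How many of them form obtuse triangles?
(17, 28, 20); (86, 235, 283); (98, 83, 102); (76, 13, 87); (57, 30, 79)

(17,28,20): 17²+20² = 689 < 784 = 28² → obtuse
(86,235,283): 86²+235² = 62621 < 80089 = 283² → obtuse
(98,83,102): 83²+98² = 16493 > 10404 = 102² → acute
(76,13,87): 13²+76² = 5945 < 7569 = 87² → obtuse
(57,30,79): 30²+57² = 4149 < 6241 = 79² → obtuse
4 of the 5 are obtuse.

4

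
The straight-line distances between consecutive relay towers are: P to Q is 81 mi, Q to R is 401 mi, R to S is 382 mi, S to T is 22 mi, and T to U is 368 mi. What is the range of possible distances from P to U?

The maximum is all hops collinear in one direction: 81 + 401 + 382 + 22 + 368 = 1254.
The longest hop is 401; the others sum to 853. Since 401 ≤ 853, the path can fold back on itself completely, so the minimum distance is 0.

0 ≤ PU ≤ 1254 mi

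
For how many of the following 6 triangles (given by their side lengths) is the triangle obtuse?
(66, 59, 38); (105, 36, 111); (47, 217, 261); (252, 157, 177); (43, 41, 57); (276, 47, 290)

(66,59,38): 38²+59² = 4925 > 4356 = 66² → acute
(105,36,111): 36²+105² = 12321 = 111² → right
(47,217,261): 47²+217² = 49298 < 68121 = 261² → obtuse
(252,157,177): 157²+177² = 55978 < 63504 = 252² → obtuse
(43,41,57): 41²+43² = 3530 > 3249 = 57² → acute
(276,47,290): 47²+276² = 78385 < 84100 = 290² → obtuse
3 of the 6 are obtuse.

3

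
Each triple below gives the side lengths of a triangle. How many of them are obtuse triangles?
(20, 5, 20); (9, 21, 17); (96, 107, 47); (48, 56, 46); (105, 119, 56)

(20,5,20): 5²+20² = 425 > 400 = 20² → acute
(9,21,17): 9²+17² = 370 < 441 = 21² → obtuse
(96,107,47): 47²+96² = 11425 < 11449 = 107² → obtuse
(48,56,46): 46²+48² = 4420 > 3136 = 56² → acute
(105,119,56): 56²+105² = 14161 = 119² → right
2 of the 5 are obtuse.

2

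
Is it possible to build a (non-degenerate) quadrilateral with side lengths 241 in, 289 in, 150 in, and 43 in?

Yes

A quadrilateral exists iff every side is shorter than the sum of the others — equivalently, the longest side is less than the sum of the rest.
Longest side 289 < 434 (sum of the remaining 3), so yes.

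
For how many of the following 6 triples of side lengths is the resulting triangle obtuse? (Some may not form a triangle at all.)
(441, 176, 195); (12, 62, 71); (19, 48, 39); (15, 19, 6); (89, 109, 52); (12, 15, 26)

5

(441,176,195): 176+195 ≤ 441, not a triangle
(12,62,71): 12²+62² = 3988 < 5041 = 71² → obtuse
(19,48,39): 19²+39² = 1882 < 2304 = 48² → obtuse
(15,19,6): 6²+15² = 261 < 361 = 19² → obtuse
(89,109,52): 52²+89² = 10625 < 11881 = 109² → obtuse
(12,15,26): 12²+15² = 369 < 676 = 26² → obtuse
5 of the 6 are obtuse.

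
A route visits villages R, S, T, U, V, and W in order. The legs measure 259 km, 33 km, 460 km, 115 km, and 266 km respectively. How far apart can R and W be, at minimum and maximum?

0 ≤ RW ≤ 1133 km

The maximum is all hops collinear in one direction: 259 + 33 + 460 + 115 + 266 = 1133.
The longest hop is 460; the others sum to 673. Since 460 ≤ 673, the path can fold back on itself completely, so the minimum distance is 0.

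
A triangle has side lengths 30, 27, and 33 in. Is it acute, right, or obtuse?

Compare the square of the longest side to the sum of squares of the other two: 27² + 30² = 1629 > 1089 = 33².

acute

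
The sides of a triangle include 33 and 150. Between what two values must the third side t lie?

By the triangle inequality, t must be less than 33 + 150 = 183 and greater than |33 − 150| = 117.

117 < t < 183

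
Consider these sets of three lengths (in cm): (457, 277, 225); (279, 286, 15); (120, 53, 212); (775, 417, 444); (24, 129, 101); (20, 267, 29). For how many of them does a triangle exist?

3

(225,277,457): 225+277 > 457 → valid
(15,279,286): 15+279 > 286 → valid
(53,120,212): 53+120 ≤ 212 → not valid
(417,444,775): 417+444 > 775 → valid
(24,101,129): 24+101 ≤ 129 → not valid
(20,29,267): 20+29 ≤ 267 → not valid
3 of the 6 triples form a triangle.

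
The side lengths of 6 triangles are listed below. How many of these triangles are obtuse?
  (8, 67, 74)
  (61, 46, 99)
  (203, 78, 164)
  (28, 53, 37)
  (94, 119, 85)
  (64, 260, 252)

(8,67,74): 8²+67² = 4553 < 5476 = 74² → obtuse
(61,46,99): 46²+61² = 5837 < 9801 = 99² → obtuse
(203,78,164): 78²+164² = 32980 < 41209 = 203² → obtuse
(28,53,37): 28²+37² = 2153 < 2809 = 53² → obtuse
(94,119,85): 85²+94² = 16061 > 14161 = 119² → acute
(64,260,252): 64²+252² = 67600 = 260² → right
4 of the 6 are obtuse.

4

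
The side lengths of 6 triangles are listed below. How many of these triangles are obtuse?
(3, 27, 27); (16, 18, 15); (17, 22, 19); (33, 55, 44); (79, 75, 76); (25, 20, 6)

(3,27,27): 3²+27² = 738 > 729 = 27² → acute
(16,18,15): 15²+16² = 481 > 324 = 18² → acute
(17,22,19): 17²+19² = 650 > 484 = 22² → acute
(33,55,44): 33²+44² = 3025 = 55² → right
(79,75,76): 75²+76² = 11401 > 6241 = 79² → acute
(25,20,6): 6²+20² = 436 < 625 = 25² → obtuse
1 of the 6 is obtuse.

1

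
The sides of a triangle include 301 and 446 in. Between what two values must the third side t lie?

By the triangle inequality, t must be less than 301 + 446 = 747 and greater than |301 − 446| = 145.

145 < t < 747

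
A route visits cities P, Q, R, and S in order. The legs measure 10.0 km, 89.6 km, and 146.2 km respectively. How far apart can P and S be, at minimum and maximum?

The maximum is all hops collinear in one direction: 10.0 + 89.6 + 146.2 = 245.8.
The longest hop is 146.2; the others sum to 99.6. Folding the others back against it leaves at least 146.2 − 99.6 = 46.6.

46.6 ≤ PS ≤ 245.8 km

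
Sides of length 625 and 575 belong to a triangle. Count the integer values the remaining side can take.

The third side lies in the open interval (50, 1200).
Integers from 51 to 1199 inclusive: 1199 − 51 + 1 = 1149.

1149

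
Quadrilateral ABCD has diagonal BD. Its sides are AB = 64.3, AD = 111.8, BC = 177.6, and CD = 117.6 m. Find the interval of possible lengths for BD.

60.0 < BD < 176.1

From triangle ABD: |64.3 − 111.8| < BD < 64.3 + 111.8, i.e. 47.5 < BD < 176.1.
From triangle CBD: 60.0 < BD < 295.2.
Both must hold, so BD lies in the intersection.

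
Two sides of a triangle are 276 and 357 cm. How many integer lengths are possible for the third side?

The third side lies in the open interval (81, 633).
Integers from 82 to 632 inclusive: 632 − 82 + 1 = 551.

551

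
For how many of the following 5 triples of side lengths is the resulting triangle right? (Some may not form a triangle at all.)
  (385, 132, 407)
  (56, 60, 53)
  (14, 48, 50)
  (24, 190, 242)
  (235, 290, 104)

(385,132,407): 132²+385² = 165649 = 407² → right
(56,60,53): 53²+56² = 5945 > 3600 = 60² → acute
(14,48,50): 14²+48² = 2500 = 50² → right
(24,190,242): 24+190 ≤ 242, not a triangle
(235,290,104): 104²+235² = 66041 < 84100 = 290² → obtuse
2 of the 5 are right.

2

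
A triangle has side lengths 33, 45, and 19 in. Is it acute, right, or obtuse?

obtuse

Compare the square of the longest side to the sum of squares of the other two: 19² + 33² = 1450 < 2025 = 45².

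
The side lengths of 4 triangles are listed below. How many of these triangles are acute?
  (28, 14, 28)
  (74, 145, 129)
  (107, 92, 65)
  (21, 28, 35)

(28,14,28): 14²+28² = 980 > 784 = 28² → acute
(74,145,129): 74²+129² = 22117 > 21025 = 145² → acute
(107,92,65): 65²+92² = 12689 > 11449 = 107² → acute
(21,28,35): 21²+28² = 1225 = 35² → right
3 of the 4 are acute.

3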